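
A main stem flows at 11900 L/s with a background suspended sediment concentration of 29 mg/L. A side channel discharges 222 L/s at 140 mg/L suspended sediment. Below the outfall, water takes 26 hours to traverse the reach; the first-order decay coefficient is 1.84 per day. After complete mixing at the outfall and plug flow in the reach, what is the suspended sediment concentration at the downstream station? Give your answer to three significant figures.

4.23 mg/L

Mixed concentration C = ΣQC/ΣQ = (11900·29.00 + 222.0·140.0) / 12120 = 376200/12120 = 31.03 mg/L.
First-order decay: C = 31.03·exp(−k·t) = 31.03·0.1362 = 4.228 mg/L.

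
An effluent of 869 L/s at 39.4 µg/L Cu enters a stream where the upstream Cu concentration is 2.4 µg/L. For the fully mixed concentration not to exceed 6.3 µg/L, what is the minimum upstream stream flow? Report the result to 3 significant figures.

7380 L/s

Set C_mix = 6.3: (Q·2.400 + 869.0·39.40) / (Q + 869.0) = 6.3
→ Q = 869.0·(39.40 − 6.3)/(6.3 − 2.400) = 7375 L/s.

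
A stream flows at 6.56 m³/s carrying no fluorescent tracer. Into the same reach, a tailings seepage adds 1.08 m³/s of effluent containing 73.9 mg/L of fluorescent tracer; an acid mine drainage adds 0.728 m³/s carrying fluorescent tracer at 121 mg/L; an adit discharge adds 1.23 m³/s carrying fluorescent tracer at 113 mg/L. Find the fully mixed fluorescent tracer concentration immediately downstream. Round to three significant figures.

Mass balance: C = (6.560·0 + 1.080·73.90 + 0.7280·121.0 + 1.230·113.0) / 9.598 = 306.9/9.598 = 31.97 mg/L.

32.0 mg/L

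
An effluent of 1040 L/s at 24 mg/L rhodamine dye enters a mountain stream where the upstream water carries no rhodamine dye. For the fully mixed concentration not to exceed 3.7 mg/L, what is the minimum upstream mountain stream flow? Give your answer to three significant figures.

5710 L/s

Set C_mix = 3.7: (Q·0 + 1040·24.00) / (Q + 1040) = 3.7
→ Q = 1040·(24.00 − 3.7)/(3.7 − 0) = 5706 L/s.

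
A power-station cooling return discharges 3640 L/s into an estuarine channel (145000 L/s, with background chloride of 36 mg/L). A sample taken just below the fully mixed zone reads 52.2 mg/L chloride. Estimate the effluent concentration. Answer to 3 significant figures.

698 mg/L

Mass balance: 145000·36.00 + 3640·Cₑ = 148600·52.20
→ Cₑ = (148600·52.20 − 145000·36.00) / 3640 = 697.5 mg/L.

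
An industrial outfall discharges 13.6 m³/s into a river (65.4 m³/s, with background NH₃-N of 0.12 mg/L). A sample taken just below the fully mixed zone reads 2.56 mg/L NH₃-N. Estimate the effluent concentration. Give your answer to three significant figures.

Mass balance: 65.40·0.1200 + 13.60·Cₑ = 79.00·2.560
→ Cₑ = (79.00·2.560 − 65.40·0.1200) / 13.60 = 14.29 mg/L.

14.3 mg/L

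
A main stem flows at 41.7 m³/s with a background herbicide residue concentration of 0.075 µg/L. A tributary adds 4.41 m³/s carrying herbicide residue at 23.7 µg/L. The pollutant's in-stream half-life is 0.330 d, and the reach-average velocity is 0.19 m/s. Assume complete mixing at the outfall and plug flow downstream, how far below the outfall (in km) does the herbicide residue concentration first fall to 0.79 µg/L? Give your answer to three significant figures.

Mixed concentration C = ΣQC/ΣQ = (41.70·0.07500 + 4.410·23.70) / 46.11 = 107.6/46.11 = 2.335 µg/L.
Half-life 0.330 d → k = ln 2 / 0.330 = 2.100 d⁻¹.
Set 2.335·exp(−k·t) = 0.79 → t = ln(2.335/0.79)/k = 44570 s = 12.38 h.
Distance = v·t = 0.19·44570 = 8468 m = 8.468 km.

8.47 km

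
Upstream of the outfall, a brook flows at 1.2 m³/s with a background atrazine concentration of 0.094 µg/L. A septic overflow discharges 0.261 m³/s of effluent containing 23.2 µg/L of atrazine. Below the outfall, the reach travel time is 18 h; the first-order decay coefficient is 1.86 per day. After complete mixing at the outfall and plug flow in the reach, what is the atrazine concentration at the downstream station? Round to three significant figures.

Flow-weighted average: C = (1.200·0.09400 + 0.2610·23.20) / 1.461 = 6.168/1.461 = 4.222 µg/L.
Decay over the reach: 4.222·exp(−kt) = 4.222·0.2478 = 1.046 µg/L.

1.05 µg/L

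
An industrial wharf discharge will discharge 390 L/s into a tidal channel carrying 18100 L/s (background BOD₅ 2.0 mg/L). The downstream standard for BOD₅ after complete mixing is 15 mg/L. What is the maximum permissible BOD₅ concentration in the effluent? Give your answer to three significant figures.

618 mg/L

At the limit, (Qr·Cr + Qe·Cₑ)/(Qr + Qe) = 15:
Cₑ = (18490·15 − 18100·2.000) / 390.0 = 618.3 mg/L.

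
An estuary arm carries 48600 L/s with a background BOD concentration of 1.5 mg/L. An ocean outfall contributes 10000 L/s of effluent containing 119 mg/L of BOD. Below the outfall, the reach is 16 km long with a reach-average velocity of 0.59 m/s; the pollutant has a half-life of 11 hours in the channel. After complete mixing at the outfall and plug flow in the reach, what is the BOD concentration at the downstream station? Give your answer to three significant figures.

13.4 mg/L

Flow-weighted average: C = (48600·1.500 + 10000·119.0) / 58600 = 1263000/58600 = 21.55 mg/L.
Travel time t = 16·1000 / 0.59 = 27120 s = 7.533 h.
Half-life 11 h → k = ln 2 / 11 = 0.06301 h⁻¹ = 1.512 d⁻¹.
After decay, C = 21.55 × e^(−kt) = 21.55 × 0.6221 = 13.41 mg/L.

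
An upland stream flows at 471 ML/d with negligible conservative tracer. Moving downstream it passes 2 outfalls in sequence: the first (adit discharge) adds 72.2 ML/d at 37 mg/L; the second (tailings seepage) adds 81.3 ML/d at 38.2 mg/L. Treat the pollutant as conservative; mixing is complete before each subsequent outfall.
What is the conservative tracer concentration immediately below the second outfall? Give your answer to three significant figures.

9.25 mg/L

Below outfall 1: Q → 543.2 ML/d, C = (471.0·0 + 72.20·37.00)/543.2 = 4.918 mg/L.
Below outfall 2: Q → 624.5 ML/d, C = (543.2·4.918 + 81.30·38.20)/624.5 = 9.251 mg/L.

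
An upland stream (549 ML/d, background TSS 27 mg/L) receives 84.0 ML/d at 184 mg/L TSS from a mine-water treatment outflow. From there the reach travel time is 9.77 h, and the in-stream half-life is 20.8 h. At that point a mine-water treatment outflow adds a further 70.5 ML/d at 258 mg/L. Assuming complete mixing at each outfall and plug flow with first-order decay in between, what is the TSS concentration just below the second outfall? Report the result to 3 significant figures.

56.9 mg/L

Mass balance: C = (549.0·27.00 + 84.00·184.0) / 633.0 = 30280/633.0 = 47.83 mg/L; combined flow 633.0 ML/d.
Half-life 20.8 h → k = ln 2 / 20.8 = 0.03332 h⁻¹ = 0.7998 d⁻¹.
After decay, C = 47.83 × e^(−kt) = 47.83 × 0.7221 = 34.54 mg/L.
At the second outfall, C = (633.0·34.54 + 70.50·258.0) / (633.0 + 70.50) = 56.93 mg/L.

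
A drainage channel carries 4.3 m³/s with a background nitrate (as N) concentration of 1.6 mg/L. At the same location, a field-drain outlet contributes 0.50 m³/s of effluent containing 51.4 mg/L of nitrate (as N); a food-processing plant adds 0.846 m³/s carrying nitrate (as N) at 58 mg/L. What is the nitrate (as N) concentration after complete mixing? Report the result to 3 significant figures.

Mixed concentration C = ΣQC/ΣQ = (4.300·1.600 + 0.5000·51.40 + 0.8460·58.00) / 5.646 = 81.65/5.646 = 14.46 mg/L.

14.5 mg/L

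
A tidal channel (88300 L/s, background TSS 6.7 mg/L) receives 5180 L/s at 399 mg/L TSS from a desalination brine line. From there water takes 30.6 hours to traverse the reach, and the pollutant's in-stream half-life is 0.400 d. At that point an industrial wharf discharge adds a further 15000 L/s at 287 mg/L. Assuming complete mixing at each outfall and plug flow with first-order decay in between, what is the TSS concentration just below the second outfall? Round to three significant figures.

42.4 mg/L

After mixing, C = (88300·6.700 + 5180·399.0) / 93480 = 2658000/93480 = 28.44 mg/L; combined flow 93480 L/s.
Half-life 0.400 d → k = ln 2 / 0.400 = 1.733 d⁻¹.
First-order decay: C = 28.44·exp(−k·t) = 28.44·0.1098 = 3.122 mg/L.
Second outfall: C = (93480·3.122 + 15000·287.0)/108500 = 42.37 mg/L.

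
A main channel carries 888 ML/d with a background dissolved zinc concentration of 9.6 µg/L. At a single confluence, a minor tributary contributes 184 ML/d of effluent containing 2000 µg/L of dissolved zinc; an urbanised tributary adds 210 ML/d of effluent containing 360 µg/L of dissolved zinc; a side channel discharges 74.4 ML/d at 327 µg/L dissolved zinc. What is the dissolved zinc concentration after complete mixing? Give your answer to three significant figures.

Mass balance: C = (888.0·9.600 + 184.0·2000 + 210.0·360.0 + 74.40·327.0) / 1356 = 476500/1356 = 351.3 µg/L.

351 µg/L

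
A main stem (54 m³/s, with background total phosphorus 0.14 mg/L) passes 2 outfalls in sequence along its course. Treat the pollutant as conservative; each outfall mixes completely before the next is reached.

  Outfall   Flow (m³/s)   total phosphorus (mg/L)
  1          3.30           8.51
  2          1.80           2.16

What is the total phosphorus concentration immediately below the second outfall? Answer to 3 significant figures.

0.669 mg/L

After outfall 1: Q = 54.00 + 3.300 = 57.30 m³/s; C = (54.00·0.1400 + 3.300·8.510)/57.30 = 0.6220 mg/L.
After outfall 2: Q = 57.30 + 1.800 = 59.10 m³/s; C = (57.30·0.6220 + 1.800·2.160)/59.10 = 0.6689 mg/L.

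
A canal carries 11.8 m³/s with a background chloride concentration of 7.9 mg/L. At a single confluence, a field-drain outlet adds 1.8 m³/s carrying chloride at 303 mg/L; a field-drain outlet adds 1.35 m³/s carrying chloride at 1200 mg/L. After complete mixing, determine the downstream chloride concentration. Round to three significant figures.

151 mg/L

Conservation of mass: C = (11.80·7.900 + 1.800·303.0 + 1.350·1200) / 14.95 = 2259/14.95 = 151.1 mg/L.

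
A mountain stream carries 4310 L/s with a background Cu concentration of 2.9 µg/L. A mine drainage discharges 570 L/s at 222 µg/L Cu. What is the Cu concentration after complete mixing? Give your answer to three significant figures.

28.5 µg/L

After mixing, C = (4310·2.900 + 570.0·222.0) / 4880 = 139000/4880 = 28.49 µg/L.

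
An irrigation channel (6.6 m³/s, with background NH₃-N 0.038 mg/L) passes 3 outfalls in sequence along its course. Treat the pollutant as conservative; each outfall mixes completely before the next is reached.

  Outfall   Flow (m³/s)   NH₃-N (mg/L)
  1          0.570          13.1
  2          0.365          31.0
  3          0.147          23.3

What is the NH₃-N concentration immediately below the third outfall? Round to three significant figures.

Below outfall 1: Q → 7.170 m³/s, C = (6.600·0.03800 + 0.5700·13.10)/7.170 = 1.076 mg/L.
Below outfall 2: Q → 7.535 m³/s, C = (7.170·1.076 + 0.3650·31.00)/7.535 = 2.526 mg/L.
Below outfall 3: Q → 7.682 m³/s, C = (7.535·2.526 + 0.1470·23.30)/7.682 = 2.923 mg/L.

2.92 mg/L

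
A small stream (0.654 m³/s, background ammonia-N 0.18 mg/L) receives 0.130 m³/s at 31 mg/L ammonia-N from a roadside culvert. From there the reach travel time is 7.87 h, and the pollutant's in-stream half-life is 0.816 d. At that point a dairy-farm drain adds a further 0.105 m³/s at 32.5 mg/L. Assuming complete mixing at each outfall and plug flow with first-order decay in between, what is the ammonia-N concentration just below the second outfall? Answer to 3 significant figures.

Mixed concentration C = ΣQC/ΣQ = (0.6540·0.1800 + 0.1300·31.00) / 0.7840 = 4.148/0.7840 = 5.290 mg/L; combined flow 0.7840 m³/s.
Half-life 0.816 d → k = ln 2 / 0.816 = 0.8494 d⁻¹.
Decay over the reach: 5.290·exp(−kt) = 5.290·0.7569 = 4.004 mg/L.
At the second outfall, C = (0.7840·4.004 + 0.1050·32.50) / (0.7840 + 0.1050) = 7.370 mg/L.

7.37 mg/L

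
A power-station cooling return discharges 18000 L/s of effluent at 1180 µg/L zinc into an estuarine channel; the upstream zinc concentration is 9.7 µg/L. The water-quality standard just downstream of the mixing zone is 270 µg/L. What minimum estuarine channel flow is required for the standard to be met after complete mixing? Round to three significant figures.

Set C_mix = 270: (Q·9.700 + 18000·1180) / (Q + 18000) = 270
→ Q = 18000·(1180 − 270)/(270 − 9.700) = 62930 L/s.

62900 L/s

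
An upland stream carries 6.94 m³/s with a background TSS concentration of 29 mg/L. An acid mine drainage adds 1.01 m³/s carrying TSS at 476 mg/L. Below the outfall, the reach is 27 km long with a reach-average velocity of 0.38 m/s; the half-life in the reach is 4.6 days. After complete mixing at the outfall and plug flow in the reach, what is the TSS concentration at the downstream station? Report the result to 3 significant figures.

After mixing, C = (6.940·29.00 + 1.010·476.0) / 7.950 = 682.0/7.950 = 85.79 mg/L.
Travel time t = 27·1000 / 0.38 = 71050 s = 19.74 h.
Half-life 4.6 d → k = ln 2 / 4.6 = 0.1507 d⁻¹.
Applying C = C₀e^(−kt): 85.79 × 0.8835 = 75.79 mg/L.

75.8 mg/L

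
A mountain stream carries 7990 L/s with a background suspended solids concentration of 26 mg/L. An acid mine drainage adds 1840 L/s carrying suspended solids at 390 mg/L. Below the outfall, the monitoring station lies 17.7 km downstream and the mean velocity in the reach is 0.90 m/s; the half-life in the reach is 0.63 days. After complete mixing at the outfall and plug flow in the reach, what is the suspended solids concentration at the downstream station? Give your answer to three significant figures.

73.3 mg/L

After mixing, C = (7990·26.00 + 1840·390.0) / 9830 = 925300/9830 = 94.13 mg/L.
Travel time t = 17.7·1000 / 0.90 = 19670 s = 5.463 h.
Half-life 0.63 d → k = ln 2 / 0.63 = 1.100 d⁻¹.
First-order decay: C = 94.13·exp(−k·t) = 94.13·0.7785 = 73.28 mg/L.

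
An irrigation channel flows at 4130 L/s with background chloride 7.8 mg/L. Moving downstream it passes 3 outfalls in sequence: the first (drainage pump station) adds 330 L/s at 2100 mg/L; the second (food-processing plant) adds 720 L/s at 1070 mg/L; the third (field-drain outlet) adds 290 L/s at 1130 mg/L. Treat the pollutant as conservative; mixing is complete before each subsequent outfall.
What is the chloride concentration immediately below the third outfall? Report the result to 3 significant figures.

Below outfall 1: Q → 4460 L/s, C = (4130·7.800 + 330.0·2100)/4460 = 162.6 mg/L.
Below outfall 2: Q → 5180 L/s, C = (4460·162.6 + 720.0·1070)/5180 = 288.7 mg/L.
Below outfall 3: Q → 5470 L/s, C = (5180·288.7 + 290.0·1130)/5470 = 333.3 mg/L.

333 mg/L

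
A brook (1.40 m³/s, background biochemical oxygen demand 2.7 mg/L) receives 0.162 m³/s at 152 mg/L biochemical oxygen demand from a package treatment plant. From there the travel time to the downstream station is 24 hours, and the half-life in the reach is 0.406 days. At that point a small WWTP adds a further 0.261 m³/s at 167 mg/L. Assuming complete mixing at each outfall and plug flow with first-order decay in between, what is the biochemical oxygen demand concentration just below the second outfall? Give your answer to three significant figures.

Mixed concentration C = ΣQC/ΣQ = (1.400·2.700 + 0.1620·152.0) / 1.562 = 28.40/1.562 = 18.18 mg/L; combined flow 1.562 m³/s.
Half-life 0.406 d → k = ln 2 / 0.406 = 1.707 d⁻¹.
Applying C = C₀e^(−kt): 18.18 × 0.1814 = 3.298 mg/L.
Second outfall: C = (1.562·3.298 + 0.2610·167.0)/1.823 = 26.74 mg/L.

26.7 mg/L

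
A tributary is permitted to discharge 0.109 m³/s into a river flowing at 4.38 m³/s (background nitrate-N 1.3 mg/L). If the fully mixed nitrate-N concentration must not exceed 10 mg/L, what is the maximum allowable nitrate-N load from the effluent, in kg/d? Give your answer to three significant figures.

3390 kg/d

Mass balance at the limit: 4.380·1.300 + 0.1090·Cₑ = 4.489·10 → Cₑ = 359.6 mg/L.
Load = 0.1090 m³/s × 359.6 g/m³ × 86 400 s/d = 3387 kg/d.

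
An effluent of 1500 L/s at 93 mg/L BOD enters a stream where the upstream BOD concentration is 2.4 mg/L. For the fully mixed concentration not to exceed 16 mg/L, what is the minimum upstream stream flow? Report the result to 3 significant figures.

8490 L/s

Set C_mix = 16: (Q·2.400 + 1500·93.00) / (Q + 1500) = 16
→ Q = 1500·(93.00 − 16)/(16 − 2.400) = 8493 L/s.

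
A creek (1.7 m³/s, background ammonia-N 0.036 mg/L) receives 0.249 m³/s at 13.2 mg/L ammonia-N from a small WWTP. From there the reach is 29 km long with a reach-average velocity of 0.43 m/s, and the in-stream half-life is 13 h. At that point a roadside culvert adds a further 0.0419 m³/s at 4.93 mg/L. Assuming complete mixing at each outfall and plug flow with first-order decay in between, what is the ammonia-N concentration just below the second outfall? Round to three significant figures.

0.723 mg/L

Flow-weighted average: C = (1.700·0.03600 + 0.2490·13.20) / 1.949 = 3.348/1.949 = 1.718 mg/L; combined flow 1.949 m³/s.
Travel time t = 29·1000 / 0.43 = 67440 s = 18.73 h.
Half-life 13 h → k = ln 2 / 13 = 0.05332 h⁻¹ = 1.280 d⁻¹.
Decay over the reach: 1.718·exp(−kt) = 1.718·0.3683 = 0.6327 mg/L.
Second outfall: C = (1.949·0.6327 + 0.04190·4.930)/1.991 = 0.7231 mg/L.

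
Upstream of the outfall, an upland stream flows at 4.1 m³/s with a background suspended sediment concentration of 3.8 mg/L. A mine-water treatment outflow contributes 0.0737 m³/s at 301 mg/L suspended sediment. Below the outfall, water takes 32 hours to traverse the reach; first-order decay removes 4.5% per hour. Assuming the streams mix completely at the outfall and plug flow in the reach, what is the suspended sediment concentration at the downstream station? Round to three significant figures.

Mass balance: C = (4.100·3.800 + 0.07370·301.0) / 4.174 = 37.76/4.174 = 9.048 mg/L.
4.5%/h lost → k = −ln(1 − 0.045) = 0.04604 h⁻¹.
Decay over the reach: 9.048·exp(−kt) = 9.048·0.2291 = 2.073 mg/L.

2.07 mg/L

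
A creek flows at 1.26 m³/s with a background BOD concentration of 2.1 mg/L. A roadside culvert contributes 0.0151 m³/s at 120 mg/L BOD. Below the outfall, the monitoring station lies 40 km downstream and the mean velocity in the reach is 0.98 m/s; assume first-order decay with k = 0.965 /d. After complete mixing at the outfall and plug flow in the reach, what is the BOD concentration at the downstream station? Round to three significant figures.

Mass balance: C = (1.260·2.100 + 0.01510·120.0) / 1.275 = 4.458/1.275 = 3.496 mg/L.
Travel time t = 40·1000 / 0.98 = 40820 s = 11.34 h.
Decay over the reach: 3.496·exp(−kt) = 3.496·0.6339 = 2.216 mg/L.

2.22 mg/L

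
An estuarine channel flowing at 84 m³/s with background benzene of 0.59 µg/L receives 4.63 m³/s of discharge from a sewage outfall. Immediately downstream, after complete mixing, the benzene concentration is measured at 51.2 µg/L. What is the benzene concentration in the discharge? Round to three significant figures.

Mass balance: 84.00·0.5900 + 4.630·Cₑ = 88.63·51.20
→ Cₑ = (88.63·51.20 − 84.00·0.5900) / 4.630 = 969.4 µg/L.

969 µg/L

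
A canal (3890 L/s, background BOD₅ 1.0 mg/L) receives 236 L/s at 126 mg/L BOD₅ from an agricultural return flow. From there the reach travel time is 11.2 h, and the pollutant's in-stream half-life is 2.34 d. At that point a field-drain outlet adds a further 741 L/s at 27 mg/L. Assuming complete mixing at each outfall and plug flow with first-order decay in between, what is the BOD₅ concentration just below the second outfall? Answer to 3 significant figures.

Mass balance: C = (3890·1.000 + 236.0·126.0) / 4126 = 33630/4126 = 8.150 mg/L; combined flow 4126 L/s.
Half-life 2.34 d → k = ln 2 / 2.34 = 0.2962 d⁻¹.
After decay, C = 8.150 × e^(−kt) = 8.150 × 0.8709 = 7.098 mg/L.
At the second outfall, C = (4126·7.098 + 741.0·27.00) / (4126 + 741.0) = 10.13 mg/L.

10.1 mg/L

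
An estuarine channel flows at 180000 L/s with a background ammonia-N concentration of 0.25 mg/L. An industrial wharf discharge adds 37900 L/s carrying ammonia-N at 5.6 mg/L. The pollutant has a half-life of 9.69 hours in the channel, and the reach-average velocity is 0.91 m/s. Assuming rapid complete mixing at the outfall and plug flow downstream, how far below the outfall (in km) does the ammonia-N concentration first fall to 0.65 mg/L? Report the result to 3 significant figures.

Conservation of mass: C = (180000·0.2500 + 37900·5.600) / 217900 = 257200/217900 = 1.181 mg/L.
Half-life 9.69 h → k = ln 2 / 9.69 = 0.07153 h⁻¹ = 1.717 d⁻¹.
Set 1.181·exp(−k·t) = 0.65 → t = ln(1.181/0.65)/k = 30030 s = 8.342 h.
Distance = v·t = 0.91·30030 = 27330 m = 27.33 km.

27.3 km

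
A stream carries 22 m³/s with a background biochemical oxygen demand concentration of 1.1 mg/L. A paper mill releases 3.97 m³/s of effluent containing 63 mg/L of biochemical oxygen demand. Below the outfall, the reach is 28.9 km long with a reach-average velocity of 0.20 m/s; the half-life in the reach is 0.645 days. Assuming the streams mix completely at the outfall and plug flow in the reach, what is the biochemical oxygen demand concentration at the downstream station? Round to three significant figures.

1.75 mg/L

Mixed concentration C = ΣQC/ΣQ = (22.00·1.100 + 3.970·63.00) / 25.97 = 274.3/25.97 = 10.56 mg/L.
Travel time t = 28.9·1000 / 0.20 = 144500 s = 40.14 h.
Half-life 0.645 d → k = ln 2 / 0.645 = 1.075 d⁻¹.
Decay over the reach: 10.56·exp(−kt) = 10.56·0.1657 = 1.751 mg/L.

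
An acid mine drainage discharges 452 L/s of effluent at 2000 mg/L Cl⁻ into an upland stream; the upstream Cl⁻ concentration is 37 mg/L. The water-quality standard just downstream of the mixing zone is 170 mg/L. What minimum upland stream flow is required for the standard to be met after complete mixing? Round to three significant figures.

Set C_mix = 170: (Q·37.00 + 452.0·2000) / (Q + 452.0) = 170
→ Q = 452.0·(2000 − 170)/(170 − 37.00) = 6219 L/s.

6220 L/s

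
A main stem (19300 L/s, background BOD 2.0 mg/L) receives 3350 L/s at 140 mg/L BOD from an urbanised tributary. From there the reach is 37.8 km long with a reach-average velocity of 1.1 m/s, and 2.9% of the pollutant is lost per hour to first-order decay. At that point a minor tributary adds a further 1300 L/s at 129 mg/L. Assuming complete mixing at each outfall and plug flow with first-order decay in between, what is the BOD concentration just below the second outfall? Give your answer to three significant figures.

Mixed concentration C = ΣQC/ΣQ = (19300·2.000 + 3350·140.0) / 22650 = 507600/22650 = 22.41 mg/L; combined flow 22650 L/s.
Travel time t = 37.8·1000 / 1.1 = 34360 s = 9.545 h.
2.9%/h lost → k = −ln(1 − 0.029) = 0.02943 h⁻¹.
After decay, C = 22.41 × e^(−kt) = 22.41 × 0.7551 = 16.92 mg/L.
At the second outfall, C = (22650·16.92 + 1300·129.0) / (22650 + 1300) = 23.01 mg/L.

23.0 mg/L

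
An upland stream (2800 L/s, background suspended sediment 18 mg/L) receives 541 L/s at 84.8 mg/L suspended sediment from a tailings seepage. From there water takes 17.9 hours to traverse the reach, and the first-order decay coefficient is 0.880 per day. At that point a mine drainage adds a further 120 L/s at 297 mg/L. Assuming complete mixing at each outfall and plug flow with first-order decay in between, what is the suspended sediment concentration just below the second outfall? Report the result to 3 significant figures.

Conservation of mass: C = (2800·18.00 + 541.0·84.80) / 3341 = 96280/3341 = 28.82 mg/L; combined flow 3341 L/s.
First-order decay: C = 28.82·exp(−k·t) = 28.82·0.5187 = 14.95 mg/L.
Second outfall: C = (3341·14.95 + 120.0·297.0)/3461 = 24.73 mg/L.

24.7 mg/L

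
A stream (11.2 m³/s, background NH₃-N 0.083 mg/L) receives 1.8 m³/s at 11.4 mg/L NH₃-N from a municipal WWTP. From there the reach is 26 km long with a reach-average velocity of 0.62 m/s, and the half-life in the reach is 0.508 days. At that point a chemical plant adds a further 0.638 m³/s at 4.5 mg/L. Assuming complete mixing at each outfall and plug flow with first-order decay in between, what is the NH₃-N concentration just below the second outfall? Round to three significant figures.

1.02 mg/L

Conservation of mass: C = (11.20·0.08300 + 1.800·11.40) / 13.00 = 21.45/13.00 = 1.650 mg/L; combined flow 13.00 m³/s.
Travel time t = 26·1000 / 0.62 = 41940 s = 11.65 h.
Half-life 0.508 d → k = ln 2 / 0.508 = 1.364 d⁻¹.
Decay over the reach: 1.650·exp(−kt) = 1.650·0.5157 = 0.8509 mg/L.
Second outfall: C = (13.00·0.8509 + 0.6380·4.500)/13.64 = 1.022 mg/L.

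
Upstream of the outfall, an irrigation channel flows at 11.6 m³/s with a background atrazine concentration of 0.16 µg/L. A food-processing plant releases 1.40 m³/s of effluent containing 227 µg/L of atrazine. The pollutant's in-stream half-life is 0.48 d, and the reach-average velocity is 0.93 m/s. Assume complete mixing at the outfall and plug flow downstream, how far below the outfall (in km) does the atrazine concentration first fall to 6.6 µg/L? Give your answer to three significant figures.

73.2 km

Mixed concentration C = ΣQC/ΣQ = (11.60·0.1600 + 1.400·227.0) / 13.00 = 319.7/13.00 = 24.59 µg/L.
Half-life 0.48 d → k = ln 2 / 0.48 = 1.444 d⁻¹.
Set 24.59·exp(−k·t) = 6.6 → t = ln(24.59/6.6)/k = 78690 s = 21.86 h.
Distance = v·t = 0.93·78690 = 73180 m = 73.18 km.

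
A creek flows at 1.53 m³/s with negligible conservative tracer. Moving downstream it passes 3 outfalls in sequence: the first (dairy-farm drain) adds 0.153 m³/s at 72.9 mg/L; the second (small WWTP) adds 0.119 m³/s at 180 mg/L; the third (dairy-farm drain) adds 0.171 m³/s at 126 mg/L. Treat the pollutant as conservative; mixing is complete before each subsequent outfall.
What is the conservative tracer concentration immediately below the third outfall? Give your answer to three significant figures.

27.4 mg/L

After outfall 1: Q = 1.530 + 0.1530 = 1.683 m³/s; C = (1.530·0 + 0.1530·72.90)/1.683 = 6.627 mg/L.
After outfall 2: Q = 1.683 + 0.1190 = 1.802 m³/s; C = (1.683·6.627 + 0.1190·180.0)/1.802 = 18.08 mg/L.
After outfall 3: Q = 1.802 + 0.1710 = 1.973 m³/s; C = (1.802·18.08 + 0.1710·126.0)/1.973 = 27.43 mg/L.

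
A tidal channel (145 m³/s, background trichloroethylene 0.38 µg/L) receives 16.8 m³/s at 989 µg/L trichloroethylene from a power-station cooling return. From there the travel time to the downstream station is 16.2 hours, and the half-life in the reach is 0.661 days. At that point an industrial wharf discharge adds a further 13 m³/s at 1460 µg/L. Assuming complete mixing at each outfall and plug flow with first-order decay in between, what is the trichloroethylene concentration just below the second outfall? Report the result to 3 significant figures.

Mixed concentration C = ΣQC/ΣQ = (145.0·0.3800 + 16.80·989.0) / 161.8 = 16670/161.8 = 103.0 µg/L; combined flow 161.8 m³/s.
Half-life 0.661 d → k = ln 2 / 0.661 = 1.049 d⁻¹.
First-order decay: C = 103.0·exp(−k·t) = 103.0·0.4927 = 50.76 µg/L.
At the second outfall, C = (161.8·50.76 + 13.00·1460) / (161.8 + 13.00) = 155.6 µg/L.

156 µg/L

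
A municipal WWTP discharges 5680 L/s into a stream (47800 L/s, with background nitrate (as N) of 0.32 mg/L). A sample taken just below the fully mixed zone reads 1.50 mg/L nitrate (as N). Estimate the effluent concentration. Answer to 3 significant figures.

Mass balance: 47800·0.3200 + 5680·Cₑ = 53480·1.500
→ Cₑ = (53480·1.500 − 47800·0.3200) / 5680 = 11.43 mg/L.

11.4 mg/L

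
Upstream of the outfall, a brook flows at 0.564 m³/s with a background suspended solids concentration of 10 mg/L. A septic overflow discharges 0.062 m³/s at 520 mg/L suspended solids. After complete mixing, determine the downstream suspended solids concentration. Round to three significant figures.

Flow-weighted average: C = (0.5640·10.00 + 0.06200·520.0) / 0.6260 = 37.88/0.6260 = 60.51 mg/L.

60.5 mg/L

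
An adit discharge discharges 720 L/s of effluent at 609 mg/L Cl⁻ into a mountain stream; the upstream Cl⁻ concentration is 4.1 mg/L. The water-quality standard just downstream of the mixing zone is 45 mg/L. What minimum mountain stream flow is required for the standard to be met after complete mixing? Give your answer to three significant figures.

9930 L/s

Set C_mix = 45: (Q·4.100 + 720.0·609.0) / (Q + 720.0) = 45
→ Q = 720.0·(609.0 − 45)/(45 − 4.100) = 9929 L/s.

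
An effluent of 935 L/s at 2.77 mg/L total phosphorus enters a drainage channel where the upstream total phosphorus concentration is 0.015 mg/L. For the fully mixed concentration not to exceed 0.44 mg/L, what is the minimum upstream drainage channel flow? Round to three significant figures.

5130 L/s

Set C_mix = 0.44: (Q·0.01500 + 935.0·2.770) / (Q + 935.0) = 0.44
→ Q = 935.0·(2.770 − 0.44)/(0.44 − 0.01500) = 5126 L/s.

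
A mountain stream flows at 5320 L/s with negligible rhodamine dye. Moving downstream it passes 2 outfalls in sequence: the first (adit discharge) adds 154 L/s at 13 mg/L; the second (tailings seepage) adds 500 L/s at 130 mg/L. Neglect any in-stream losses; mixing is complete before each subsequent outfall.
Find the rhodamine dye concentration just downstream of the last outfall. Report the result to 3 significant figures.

Outfall 1: combined Q = 5474 L/s; C = (5320·0 + 154.0·13.00)/5474 = 0.3657 mg/L.
Outfall 2: combined Q = 5974 L/s; C = (5474·0.3657 + 500.0·130.0)/5974 = 11.22 mg/L.

11.2 mg/L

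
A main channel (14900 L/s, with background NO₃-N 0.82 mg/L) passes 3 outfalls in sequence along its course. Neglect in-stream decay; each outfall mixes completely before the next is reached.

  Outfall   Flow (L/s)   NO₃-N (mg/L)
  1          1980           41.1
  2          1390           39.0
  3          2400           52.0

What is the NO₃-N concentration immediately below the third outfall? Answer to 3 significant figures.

13.2 mg/L

Below outfall 1: Q → 16880 L/s, C = (14900·0.8200 + 1980·41.10)/16880 = 5.545 mg/L.
Below outfall 2: Q → 18270 L/s, C = (16880·5.545 + 1390·39.00)/18270 = 8.090 mg/L.
Below outfall 3: Q → 20670 L/s, C = (18270·8.090 + 2400·52.00)/20670 = 13.19 mg/L.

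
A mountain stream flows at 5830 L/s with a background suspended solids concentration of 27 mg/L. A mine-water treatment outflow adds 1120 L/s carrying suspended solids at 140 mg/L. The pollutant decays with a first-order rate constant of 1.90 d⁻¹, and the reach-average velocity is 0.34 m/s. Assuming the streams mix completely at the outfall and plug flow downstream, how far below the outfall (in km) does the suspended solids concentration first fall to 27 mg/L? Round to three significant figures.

After mixing, C = (5830·27.00 + 1120·140.0) / 6950 = 314200/6950 = 45.21 mg/L.
Set 45.21·exp(−k·t) = 27 → t = ln(45.21/27)/k = 23440 s = 6.511 h.
Distance = v·t = 0.34·23440 = 7970 m = 7.970 km.

7.97 km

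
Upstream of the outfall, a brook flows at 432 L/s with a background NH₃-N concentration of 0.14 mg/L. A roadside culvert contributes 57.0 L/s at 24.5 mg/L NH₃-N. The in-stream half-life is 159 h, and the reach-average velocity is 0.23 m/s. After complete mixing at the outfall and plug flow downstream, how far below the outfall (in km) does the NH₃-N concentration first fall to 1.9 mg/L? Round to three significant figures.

Mixed concentration C = ΣQC/ΣQ = (432.0·0.1400 + 57.00·24.50) / 489.0 = 1457/489.0 = 2.980 mg/L.
Half-life 159 h → k = ln 2 / 159 = 0.004359 h⁻¹ = 0.1046 d⁻¹.
Set 2.980·exp(−k·t) = 1.9 → t = ln(2.980/1.9)/k = 371500 s = 103.2 h.
Distance = v·t = 0.23·371500 = 85450 m = 85.45 km.

85.5 km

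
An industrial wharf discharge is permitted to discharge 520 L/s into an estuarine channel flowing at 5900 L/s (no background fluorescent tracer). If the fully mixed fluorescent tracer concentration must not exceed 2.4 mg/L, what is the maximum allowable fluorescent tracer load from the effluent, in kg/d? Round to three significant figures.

Mass balance at the limit: 5900·0 + 520.0·Cₑ = 6420·2.4 → Cₑ = 29.63 mg/L.
520.0 L/s = 0.5200 m³/s. Load = 0.5200 m³/s × 29.63 g/m³ × 86 400 s/d = 1331 kg/d.

1330 kg/d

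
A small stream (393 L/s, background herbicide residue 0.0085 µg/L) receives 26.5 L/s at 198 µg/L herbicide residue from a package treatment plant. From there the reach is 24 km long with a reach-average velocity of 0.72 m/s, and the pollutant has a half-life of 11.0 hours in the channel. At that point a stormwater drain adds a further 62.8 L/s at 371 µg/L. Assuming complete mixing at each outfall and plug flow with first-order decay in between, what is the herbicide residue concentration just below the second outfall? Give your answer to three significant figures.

Mass balance: C = (393.0·0.008500 + 26.50·198.0) / 419.5 = 5250/419.5 = 12.52 µg/L; combined flow 419.5 L/s.
Travel time t = 24·1000 / 0.72 = 33330 s = 9.259 h.
Half-life 11.0 h → k = ln 2 / 11.0 = 0.06301 h⁻¹ = 1.512 d⁻¹.
After decay, C = 12.52 × e^(−kt) = 12.52 × 0.5580 = 6.983 µg/L.
Second outfall: C = (419.5·6.983 + 62.80·371.0)/482.3 = 54.38 µg/L.

54.4 µg/L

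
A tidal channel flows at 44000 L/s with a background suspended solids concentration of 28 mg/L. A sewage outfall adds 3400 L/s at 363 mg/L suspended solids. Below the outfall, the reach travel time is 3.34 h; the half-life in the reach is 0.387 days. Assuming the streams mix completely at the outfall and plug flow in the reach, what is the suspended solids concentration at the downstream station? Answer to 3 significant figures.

40.6 mg/L

Conservation of mass: C = (44000·28.00 + 3400·363.0) / 47400 = 2466000/47400 = 52.03 mg/L.
Half-life 0.387 d → k = ln 2 / 0.387 = 1.791 d⁻¹.
Applying C = C₀e^(−kt): 52.03 × 0.7794 = 40.55 mg/L.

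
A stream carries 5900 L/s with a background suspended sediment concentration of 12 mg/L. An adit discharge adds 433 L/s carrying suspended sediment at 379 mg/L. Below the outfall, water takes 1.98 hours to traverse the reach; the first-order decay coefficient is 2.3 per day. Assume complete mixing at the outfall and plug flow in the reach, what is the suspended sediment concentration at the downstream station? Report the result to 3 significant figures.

30.7 mg/L

Mixed concentration C = ΣQC/ΣQ = (5900·12.00 + 433.0·379.0) / 6333 = 234900/6333 = 37.09 mg/L.
After decay, C = 37.09 × e^(−kt) = 37.09 × 0.8272 = 30.68 mg/L.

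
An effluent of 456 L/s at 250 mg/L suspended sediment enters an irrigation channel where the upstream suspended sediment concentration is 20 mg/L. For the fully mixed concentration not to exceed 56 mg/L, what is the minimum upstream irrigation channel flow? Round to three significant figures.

Set C_mix = 56: (Q·20.00 + 456.0·250.0) / (Q + 456.0) = 56
→ Q = 456.0·(250.0 − 56)/(56 − 20.00) = 2457 L/s.

2460 L/s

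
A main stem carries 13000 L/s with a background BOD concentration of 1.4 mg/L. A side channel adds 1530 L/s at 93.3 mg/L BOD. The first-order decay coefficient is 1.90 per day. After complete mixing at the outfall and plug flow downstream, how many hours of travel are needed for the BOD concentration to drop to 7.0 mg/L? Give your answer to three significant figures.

5.80 h

Conservation of mass: C = (13000·1.400 + 1530·93.30) / 14530 = 160900/14530 = 11.08 mg/L.
11.08·exp(−k·t) = 7.0 → t = ln(11.08/7.0)/k = 20870 s = 5.797 h.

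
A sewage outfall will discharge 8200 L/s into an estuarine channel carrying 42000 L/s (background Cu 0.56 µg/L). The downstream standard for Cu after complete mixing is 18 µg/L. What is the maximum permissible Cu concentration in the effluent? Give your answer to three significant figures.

107 µg/L

At the limit, (Qr·Cr + Qe·Cₑ)/(Qr + Qe) = 18:
Cₑ = (50200·18 − 42000·0.5600) / 8200 = 107.3 µg/L.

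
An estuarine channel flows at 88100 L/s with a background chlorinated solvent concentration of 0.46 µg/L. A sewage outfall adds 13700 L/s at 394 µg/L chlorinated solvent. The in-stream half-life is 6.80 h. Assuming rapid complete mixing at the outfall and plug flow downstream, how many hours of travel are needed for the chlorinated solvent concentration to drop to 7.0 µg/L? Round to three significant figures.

After mixing, C = (88100·0.4600 + 13700·394.0) / 101800 = 5438000/101800 = 53.42 µg/L.
Half-life 6.80 h → k = ln 2 / 6.80 = 0.1019 h⁻¹ = 2.446 d⁻¹.
53.42·exp(−k·t) = 7.0 → t = ln(53.42/7.0)/k = 71780 s = 19.94 h.

19.9 h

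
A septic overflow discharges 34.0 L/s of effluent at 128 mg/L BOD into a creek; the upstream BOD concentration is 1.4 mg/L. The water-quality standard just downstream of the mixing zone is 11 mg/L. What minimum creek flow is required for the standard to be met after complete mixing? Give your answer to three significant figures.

414 L/s

Set C_mix = 11: (Q·1.400 + 34.00·128.0) / (Q + 34.00) = 11
→ Q = 34.00·(128.0 − 11)/(11 − 1.400) = 414.4 L/s.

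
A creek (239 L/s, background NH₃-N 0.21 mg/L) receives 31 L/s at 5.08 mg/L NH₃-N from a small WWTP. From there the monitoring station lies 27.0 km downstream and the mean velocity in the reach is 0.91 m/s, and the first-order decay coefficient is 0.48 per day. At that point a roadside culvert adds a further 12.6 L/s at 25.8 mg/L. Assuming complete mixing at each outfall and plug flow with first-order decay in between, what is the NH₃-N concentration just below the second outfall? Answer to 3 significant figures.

Conservation of mass: C = (239.0·0.2100 + 31.00·5.080) / 270.0 = 207.7/270.0 = 0.7691 mg/L; combined flow 270.0 L/s.
Travel time t = 27.0·1000 / 0.91 = 29670 s = 8.242 h.
Applying C = C₀e^(−kt): 0.7691 × 0.8480 = 0.6523 mg/L.
Second outfall: C = (270.0·0.6523 + 12.60·25.80)/282.6 = 1.774 mg/L.

1.77 mg/L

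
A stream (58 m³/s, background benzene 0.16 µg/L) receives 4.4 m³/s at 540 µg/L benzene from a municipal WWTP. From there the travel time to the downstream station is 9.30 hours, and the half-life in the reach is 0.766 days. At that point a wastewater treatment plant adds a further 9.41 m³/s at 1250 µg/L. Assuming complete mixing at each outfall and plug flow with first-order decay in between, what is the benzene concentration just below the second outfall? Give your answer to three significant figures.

Conservation of mass: C = (58.00·0.1600 + 4.400·540.0) / 62.40 = 2385/62.40 = 38.23 µg/L; combined flow 62.40 m³/s.
Half-life 0.766 d → k = ln 2 / 0.766 = 0.9049 d⁻¹.
Decay over the reach: 38.23·exp(−kt) = 38.23·0.7042 = 26.92 µg/L.
Second outfall: C = (62.40·26.92 + 9.410·1250)/71.81 = 187.2 µg/L.

187 µg/L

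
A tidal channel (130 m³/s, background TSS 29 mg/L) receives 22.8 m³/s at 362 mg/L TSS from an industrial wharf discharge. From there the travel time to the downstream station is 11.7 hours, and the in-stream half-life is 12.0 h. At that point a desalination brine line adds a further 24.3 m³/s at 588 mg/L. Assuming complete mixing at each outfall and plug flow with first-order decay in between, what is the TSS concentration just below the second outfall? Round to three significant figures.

After mixing, C = (130.0·29.00 + 22.80·362.0) / 152.8 = 12020/152.8 = 78.69 mg/L; combined flow 152.8 m³/s.
Half-life 12.0 h → k = ln 2 / 12.0 = 0.05776 h⁻¹ = 1.386 d⁻¹.
Decay over the reach: 78.69·exp(−kt) = 78.69·0.5087 = 40.03 mg/L.
At the second outfall, C = (152.8·40.03 + 24.30·588.0) / (152.8 + 24.30) = 115.2 mg/L.

115 mg/L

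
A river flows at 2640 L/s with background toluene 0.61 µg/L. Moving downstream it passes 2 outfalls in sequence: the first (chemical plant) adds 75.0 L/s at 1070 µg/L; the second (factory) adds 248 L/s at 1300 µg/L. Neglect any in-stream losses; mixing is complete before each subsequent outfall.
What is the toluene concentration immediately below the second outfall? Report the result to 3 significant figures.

After outfall 1: Q = 2640 + 75.00 = 2715 L/s; C = (2640·0.6100 + 75.00·1070)/2715 = 30.15 µg/L.
After outfall 2: Q = 2715 + 248.0 = 2963 L/s; C = (2715·30.15 + 248.0·1300)/2963 = 136.4 µg/L.

136 µg/L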